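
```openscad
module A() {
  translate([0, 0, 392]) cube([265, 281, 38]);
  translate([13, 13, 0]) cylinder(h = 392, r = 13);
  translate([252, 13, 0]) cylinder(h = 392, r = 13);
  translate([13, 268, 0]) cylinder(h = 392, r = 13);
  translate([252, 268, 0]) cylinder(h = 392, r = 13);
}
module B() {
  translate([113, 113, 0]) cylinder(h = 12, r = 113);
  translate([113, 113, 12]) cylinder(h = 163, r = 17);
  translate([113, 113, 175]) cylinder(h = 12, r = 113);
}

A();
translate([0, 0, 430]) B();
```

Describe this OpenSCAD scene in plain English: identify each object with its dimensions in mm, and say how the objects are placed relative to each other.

A is a four-legged stool. The seat is a 265×281×38 mm slab whose top surface is at z = 430 mm; four round legs, each 26 mm in diameter, run from the floor (z = 0) to the underside of the seat, each leg's axis is inset half a diameter from the nearest pair of seat edges (so the leg's bounding box is flush with the corner).

B is a spool: two coaxial disc flanges of radius 113 mm and thickness 12 mm, joined by a core cylinder of radius 17 mm and height 163 mm. The lower flange rests on z = 0 and the three cylinders share a vertical axis.

The spool is on top of the stool.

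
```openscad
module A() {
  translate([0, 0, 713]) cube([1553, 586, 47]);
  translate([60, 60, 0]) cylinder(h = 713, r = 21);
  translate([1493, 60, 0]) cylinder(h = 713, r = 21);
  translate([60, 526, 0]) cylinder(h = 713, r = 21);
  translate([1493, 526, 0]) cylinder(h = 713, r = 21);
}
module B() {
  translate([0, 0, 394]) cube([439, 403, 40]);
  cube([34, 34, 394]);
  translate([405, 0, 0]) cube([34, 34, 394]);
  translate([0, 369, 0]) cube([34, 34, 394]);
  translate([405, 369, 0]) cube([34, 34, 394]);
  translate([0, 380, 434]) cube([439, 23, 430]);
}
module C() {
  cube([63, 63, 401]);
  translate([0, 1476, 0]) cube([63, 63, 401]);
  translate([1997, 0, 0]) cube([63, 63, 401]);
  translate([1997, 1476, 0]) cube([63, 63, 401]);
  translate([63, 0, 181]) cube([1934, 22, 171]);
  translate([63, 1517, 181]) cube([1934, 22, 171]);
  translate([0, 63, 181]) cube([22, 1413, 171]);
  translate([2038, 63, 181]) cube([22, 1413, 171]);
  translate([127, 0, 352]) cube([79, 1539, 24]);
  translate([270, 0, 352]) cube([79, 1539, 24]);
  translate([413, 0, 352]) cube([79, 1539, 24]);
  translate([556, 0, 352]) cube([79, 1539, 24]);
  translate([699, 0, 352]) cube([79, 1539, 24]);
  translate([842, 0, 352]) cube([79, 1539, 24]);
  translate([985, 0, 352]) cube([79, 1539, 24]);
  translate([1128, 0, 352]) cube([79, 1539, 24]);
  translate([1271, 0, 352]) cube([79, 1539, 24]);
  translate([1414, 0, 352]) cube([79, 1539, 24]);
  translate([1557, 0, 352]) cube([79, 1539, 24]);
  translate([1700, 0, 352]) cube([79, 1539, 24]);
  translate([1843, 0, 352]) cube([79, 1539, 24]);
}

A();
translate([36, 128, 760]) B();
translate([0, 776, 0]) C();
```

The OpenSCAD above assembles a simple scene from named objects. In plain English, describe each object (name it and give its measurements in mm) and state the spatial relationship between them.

A is a table: top 1553 mm (x) × 586 mm (y), 47 mm thick, upper face at z = 760 mm, on four round legs of 42 mm diameter, each leg's bounding box inset 39 mm from the nearest pair of top edges, running from z = 0 to the bottom of the top.

B is a chair: 439×403 mm seat, 40 mm thick, top at z = 434 mm, on four 34 mm square corner legs flush with the seat edges. A 23 mm thick backrest slab spans the full seat width, extending 430 mm above the seat top, its back face flush with the seat's +y edge.

C is a bed frame 2060 mm long (x) by 1539 mm wide (y). Four 63×63 mm corner posts, 401 mm tall, at the corners of the footprint. Four rails of 22 mm thickness and 171 mm height run between adjacent posts with their undersides at z = 181 mm, their outer faces flush with the outside of the frame (the two x-running rails run between the posts' inner faces; the two y-running rails run between the posts' inner faces). 13 slats, each 79 mm wide (x) and 24 mm thick, lie across the top of the two x-running rails, running the full 1539 mm width of the frame in y; the slats are evenly spaced along x between the inner faces of the end posts with equal gaps (rounded down to the nearest mm) at the −x end and between each pair — any rounding remainder accumulates at the +x end.

The chair is on top of the table. The bed frame is on the floor beside the table on its +y side.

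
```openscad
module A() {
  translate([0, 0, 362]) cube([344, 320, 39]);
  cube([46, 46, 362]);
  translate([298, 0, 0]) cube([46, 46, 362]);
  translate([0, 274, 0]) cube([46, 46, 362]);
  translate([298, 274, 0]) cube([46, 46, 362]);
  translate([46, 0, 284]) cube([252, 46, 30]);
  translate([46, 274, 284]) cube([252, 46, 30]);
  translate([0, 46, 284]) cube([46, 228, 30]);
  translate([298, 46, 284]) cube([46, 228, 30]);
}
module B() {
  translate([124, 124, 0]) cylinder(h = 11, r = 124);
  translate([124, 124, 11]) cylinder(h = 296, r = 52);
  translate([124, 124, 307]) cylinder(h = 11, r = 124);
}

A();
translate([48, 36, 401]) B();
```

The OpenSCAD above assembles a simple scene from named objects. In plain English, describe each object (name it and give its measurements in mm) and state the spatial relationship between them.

A is a simple wooden stool: a rectangular seat 344 mm (x) by 320 mm (y), 39 mm thick, top face at z = 401 mm, on four square legs, each 46×46 mm in cross-section. The legs rest on z = 0, each flush with a corner of the seat. Four stretchers, 46 mm wide and 30 mm tall, connect adjacent legs with their undersides at z = 284 mm, each running between the inner faces of the legs it joins and aligned with the legs' outer faces on the other axis.

B is a spool: two coaxial disc flanges of radius 124 mm and thickness 11 mm, joined by a core cylinder of radius 52 mm and height 296 mm. The lower flange rests on z = 0 and the three cylinders share a vertical axis.

The spool is on top of the stool, centred.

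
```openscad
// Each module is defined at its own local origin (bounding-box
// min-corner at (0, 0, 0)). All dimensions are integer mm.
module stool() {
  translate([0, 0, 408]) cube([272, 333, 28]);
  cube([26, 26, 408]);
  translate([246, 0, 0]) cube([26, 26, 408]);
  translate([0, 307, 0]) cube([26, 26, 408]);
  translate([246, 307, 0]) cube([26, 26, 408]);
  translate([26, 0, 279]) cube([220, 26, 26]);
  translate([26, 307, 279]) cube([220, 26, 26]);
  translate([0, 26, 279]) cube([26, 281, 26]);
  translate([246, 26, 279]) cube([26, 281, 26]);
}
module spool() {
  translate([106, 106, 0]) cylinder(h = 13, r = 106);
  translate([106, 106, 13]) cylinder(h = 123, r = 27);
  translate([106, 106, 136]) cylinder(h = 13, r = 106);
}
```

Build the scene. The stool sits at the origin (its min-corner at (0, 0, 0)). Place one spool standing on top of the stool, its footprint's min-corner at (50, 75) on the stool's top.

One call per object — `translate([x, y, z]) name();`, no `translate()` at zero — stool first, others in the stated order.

stool();
translate([50, 75, 436]) spool();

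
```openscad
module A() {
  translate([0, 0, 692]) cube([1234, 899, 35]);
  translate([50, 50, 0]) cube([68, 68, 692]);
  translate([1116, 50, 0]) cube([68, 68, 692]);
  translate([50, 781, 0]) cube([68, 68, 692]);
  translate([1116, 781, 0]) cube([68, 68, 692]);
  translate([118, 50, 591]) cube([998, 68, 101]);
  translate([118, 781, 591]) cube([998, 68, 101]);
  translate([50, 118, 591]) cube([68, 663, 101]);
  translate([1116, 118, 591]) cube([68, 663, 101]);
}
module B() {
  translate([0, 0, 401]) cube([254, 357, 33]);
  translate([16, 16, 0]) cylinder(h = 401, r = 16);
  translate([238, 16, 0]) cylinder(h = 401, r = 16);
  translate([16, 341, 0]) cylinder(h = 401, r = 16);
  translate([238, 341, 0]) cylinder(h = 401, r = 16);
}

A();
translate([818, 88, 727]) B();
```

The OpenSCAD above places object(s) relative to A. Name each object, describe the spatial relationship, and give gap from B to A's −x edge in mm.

A is a table. B is a stool. The stool is on top of the table. The gap from the stool to the table's −x edge is 818 mm.

The stool's min-x is at 818; the table's min-x is 0; gap = 818 mm.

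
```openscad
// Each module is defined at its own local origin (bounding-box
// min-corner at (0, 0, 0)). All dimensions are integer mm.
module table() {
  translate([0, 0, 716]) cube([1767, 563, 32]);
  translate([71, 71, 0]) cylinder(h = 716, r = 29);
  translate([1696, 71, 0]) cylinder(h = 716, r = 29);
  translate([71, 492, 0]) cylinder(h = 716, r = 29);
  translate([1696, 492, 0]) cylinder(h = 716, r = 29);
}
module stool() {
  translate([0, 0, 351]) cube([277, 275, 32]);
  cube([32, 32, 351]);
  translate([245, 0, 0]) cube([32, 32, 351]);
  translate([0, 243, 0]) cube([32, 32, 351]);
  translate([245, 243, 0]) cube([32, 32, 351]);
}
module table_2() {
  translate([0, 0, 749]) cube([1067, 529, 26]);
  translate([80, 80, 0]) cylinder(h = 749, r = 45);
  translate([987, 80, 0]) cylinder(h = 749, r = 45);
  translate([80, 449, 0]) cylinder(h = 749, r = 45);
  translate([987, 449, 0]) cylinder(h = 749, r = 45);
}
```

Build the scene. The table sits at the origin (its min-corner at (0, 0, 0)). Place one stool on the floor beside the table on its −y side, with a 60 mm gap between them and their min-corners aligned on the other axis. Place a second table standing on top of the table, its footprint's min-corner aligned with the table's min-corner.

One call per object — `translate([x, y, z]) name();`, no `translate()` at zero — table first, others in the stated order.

table();
translate([0, -335, 0]) stool();
translate([0, 0, 748]) table_2();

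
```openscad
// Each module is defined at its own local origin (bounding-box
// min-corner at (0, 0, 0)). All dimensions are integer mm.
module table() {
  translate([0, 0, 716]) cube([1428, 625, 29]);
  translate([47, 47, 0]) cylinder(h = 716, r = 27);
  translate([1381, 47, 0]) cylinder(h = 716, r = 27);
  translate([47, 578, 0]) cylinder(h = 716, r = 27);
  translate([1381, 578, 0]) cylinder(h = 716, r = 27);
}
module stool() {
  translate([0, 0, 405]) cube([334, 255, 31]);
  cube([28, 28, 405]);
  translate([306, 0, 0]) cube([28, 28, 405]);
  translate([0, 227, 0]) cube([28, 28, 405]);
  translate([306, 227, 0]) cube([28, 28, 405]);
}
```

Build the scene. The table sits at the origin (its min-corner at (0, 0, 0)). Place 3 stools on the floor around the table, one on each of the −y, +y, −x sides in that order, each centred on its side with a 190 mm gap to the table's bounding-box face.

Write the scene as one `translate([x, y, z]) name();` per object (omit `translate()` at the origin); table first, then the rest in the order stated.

table();
translate([547, -445, 0]) stool();
translate([547, 815, 0]) stool();
translate([-524, 185, 0]) stool();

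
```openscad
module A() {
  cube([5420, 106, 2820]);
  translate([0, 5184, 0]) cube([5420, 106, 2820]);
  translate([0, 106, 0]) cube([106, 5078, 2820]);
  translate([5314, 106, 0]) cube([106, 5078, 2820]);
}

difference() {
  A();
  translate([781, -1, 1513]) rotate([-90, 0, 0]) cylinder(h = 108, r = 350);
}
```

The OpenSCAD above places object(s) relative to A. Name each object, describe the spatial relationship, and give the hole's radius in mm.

The subtracted cylinder has r = 350 mm.

A is a house frame. The house frame has a circular hole through its front wall. The hole's radius is 350 mm.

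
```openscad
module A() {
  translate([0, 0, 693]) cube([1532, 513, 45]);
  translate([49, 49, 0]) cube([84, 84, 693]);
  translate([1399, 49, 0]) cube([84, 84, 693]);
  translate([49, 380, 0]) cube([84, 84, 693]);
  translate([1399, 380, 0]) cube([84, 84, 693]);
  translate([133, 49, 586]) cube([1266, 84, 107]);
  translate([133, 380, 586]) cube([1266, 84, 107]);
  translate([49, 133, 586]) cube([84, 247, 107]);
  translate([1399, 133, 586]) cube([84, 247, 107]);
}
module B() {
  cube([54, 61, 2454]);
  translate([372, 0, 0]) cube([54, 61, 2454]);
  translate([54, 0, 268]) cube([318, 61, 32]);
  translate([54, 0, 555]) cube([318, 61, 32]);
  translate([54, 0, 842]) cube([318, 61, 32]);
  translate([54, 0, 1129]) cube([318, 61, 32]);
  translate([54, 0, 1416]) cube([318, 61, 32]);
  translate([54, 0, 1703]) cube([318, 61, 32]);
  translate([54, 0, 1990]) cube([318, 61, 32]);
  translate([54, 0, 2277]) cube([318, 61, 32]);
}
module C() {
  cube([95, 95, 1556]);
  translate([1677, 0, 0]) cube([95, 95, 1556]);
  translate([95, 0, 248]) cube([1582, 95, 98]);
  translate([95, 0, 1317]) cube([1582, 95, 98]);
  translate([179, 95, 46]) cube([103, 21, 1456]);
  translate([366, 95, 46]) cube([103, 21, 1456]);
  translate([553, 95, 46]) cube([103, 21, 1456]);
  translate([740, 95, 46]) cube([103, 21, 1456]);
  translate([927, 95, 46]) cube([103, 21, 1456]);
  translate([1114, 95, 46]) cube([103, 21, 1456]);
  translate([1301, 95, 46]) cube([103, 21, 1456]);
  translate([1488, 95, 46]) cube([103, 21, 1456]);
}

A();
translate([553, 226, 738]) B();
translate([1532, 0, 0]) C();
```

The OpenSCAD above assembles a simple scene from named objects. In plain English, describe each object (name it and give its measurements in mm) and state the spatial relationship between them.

A is a rectangular dining table. The top is 1532×513×45 mm with its upper surface at z = 738 mm. It stands on four 84×84 mm square legs, each inset 49 mm from the nearest pair of top edges, running from the floor to the underside of the top. Four apron rails, 84 mm thick and 107 mm tall, run between adjacent legs with their top edges flush with the underside of the top and their outer faces flush with the legs' outer faces.

B is a wooden ladder with two side rails of 54×61 mm section and 2454 mm height, set 426 mm apart overall. Between them run 8 rectangular rungs (61 mm deep, 32 mm thick), front faces flush with the rails' −y face. The bottom of the first rung is 268 mm above the floor and each subsequent rung is 287 mm higher than the one below.

C is a fence section. Two 95×95 mm posts, 1556 mm tall, stand on the floor with a clear span of 1582 mm between their inner faces. Two horizontal rails of 95×98 mm section span the gap between the posts with their undersides at z = 248 mm and z = 1317 mm, flush with the posts' −y face. 8 pickets, each 103 mm wide, 21 mm thick and 1456 mm tall, are fixed to the +y face of the rails with their bottoms at z = 46 mm, evenly spaced across the span with equal gaps (rounded down to the nearest mm) at the −x end and between each pair — any rounding remainder accumulates at the +x end.

The ladder is on top of the table, centred. The fence section is against the table's +x side, with their −y faces flush.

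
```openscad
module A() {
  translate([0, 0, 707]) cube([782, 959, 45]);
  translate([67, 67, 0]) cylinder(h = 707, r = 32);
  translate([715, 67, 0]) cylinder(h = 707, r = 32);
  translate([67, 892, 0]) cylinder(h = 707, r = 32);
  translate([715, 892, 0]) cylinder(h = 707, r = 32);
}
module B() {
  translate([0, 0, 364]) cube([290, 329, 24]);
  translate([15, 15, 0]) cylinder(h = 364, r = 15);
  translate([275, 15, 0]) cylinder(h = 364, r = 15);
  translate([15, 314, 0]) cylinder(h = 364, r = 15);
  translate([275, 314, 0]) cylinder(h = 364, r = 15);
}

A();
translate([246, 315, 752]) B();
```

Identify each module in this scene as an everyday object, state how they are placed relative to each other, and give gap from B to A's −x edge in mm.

A is a table. B is a stool. The stool is on top of the table, centred. The gap from the stool to the table's −x edge is 246 mm.

The stool's min-x is at 246; the table's min-x is 0; gap = 246 mm.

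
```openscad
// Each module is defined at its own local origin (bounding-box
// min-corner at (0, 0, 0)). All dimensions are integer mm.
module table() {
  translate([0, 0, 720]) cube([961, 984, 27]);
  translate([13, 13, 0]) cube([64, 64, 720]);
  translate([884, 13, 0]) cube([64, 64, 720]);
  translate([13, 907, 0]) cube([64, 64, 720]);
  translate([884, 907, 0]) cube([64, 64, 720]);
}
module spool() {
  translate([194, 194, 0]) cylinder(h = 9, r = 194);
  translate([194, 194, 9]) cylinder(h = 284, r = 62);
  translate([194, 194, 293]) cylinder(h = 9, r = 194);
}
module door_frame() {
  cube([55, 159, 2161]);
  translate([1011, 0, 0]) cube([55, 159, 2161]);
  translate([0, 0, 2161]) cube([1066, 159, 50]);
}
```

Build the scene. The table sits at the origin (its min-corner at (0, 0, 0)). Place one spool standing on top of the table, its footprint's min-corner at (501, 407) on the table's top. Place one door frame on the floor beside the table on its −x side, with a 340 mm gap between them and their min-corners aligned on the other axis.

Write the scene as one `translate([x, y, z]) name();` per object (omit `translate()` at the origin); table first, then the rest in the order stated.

table();
translate([501, 407, 747]) spool();
translate([-1406, 0, 0]) door_frame();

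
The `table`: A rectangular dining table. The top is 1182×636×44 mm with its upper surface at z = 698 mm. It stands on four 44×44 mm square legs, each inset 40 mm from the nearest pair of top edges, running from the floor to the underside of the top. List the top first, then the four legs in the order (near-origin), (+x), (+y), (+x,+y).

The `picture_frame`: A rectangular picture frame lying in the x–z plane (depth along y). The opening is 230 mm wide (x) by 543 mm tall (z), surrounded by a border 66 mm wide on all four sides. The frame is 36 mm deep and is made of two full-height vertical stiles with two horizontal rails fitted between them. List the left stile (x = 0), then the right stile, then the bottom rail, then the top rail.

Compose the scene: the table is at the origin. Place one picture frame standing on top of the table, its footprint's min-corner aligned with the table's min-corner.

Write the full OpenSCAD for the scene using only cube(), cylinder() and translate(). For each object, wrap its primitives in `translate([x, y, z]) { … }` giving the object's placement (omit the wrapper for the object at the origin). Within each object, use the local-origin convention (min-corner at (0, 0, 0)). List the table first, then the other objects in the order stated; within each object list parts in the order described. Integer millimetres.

translate([0, 0, 654]) cube([1182, 636, 44]);
translate([40, 40, 0]) cube([44, 44, 654]);
translate([1098, 40, 0]) cube([44, 44, 654]);
translate([40, 552, 0]) cube([44, 44, 654]);
translate([1098, 552, 0]) cube([44, 44, 654]);
translate([0, 0, 698]) {
  cube([66, 36, 675]);
  translate([296, 0, 0]) cube([66, 36, 675]);
  translate([66, 0, 0]) cube([230, 36, 66]);
  translate([66, 0, 609]) cube([230, 36, 66]);
}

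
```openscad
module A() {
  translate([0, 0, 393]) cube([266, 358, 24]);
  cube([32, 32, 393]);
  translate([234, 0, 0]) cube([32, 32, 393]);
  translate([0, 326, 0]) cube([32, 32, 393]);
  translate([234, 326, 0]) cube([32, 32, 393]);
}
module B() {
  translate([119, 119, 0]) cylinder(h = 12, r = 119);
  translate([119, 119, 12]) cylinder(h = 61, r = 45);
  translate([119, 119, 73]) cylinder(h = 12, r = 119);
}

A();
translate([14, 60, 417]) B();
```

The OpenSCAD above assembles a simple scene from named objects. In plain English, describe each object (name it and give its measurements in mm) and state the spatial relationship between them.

A is a four-legged stool. The seat is a 266×358×24 mm slab whose top surface is at z = 417 mm; four square legs, each 32×32 mm in cross-section, run from the floor (z = 0) to the underside of the seat, each flush with a corner of the seat.

B is a spool: two coaxial disc flanges of radius 119 mm and thickness 12 mm, joined by a core cylinder of radius 45 mm and height 61 mm. The lower flange rests on z = 0 and the three cylinders share a vertical axis.

The spool is on top of the stool, centred.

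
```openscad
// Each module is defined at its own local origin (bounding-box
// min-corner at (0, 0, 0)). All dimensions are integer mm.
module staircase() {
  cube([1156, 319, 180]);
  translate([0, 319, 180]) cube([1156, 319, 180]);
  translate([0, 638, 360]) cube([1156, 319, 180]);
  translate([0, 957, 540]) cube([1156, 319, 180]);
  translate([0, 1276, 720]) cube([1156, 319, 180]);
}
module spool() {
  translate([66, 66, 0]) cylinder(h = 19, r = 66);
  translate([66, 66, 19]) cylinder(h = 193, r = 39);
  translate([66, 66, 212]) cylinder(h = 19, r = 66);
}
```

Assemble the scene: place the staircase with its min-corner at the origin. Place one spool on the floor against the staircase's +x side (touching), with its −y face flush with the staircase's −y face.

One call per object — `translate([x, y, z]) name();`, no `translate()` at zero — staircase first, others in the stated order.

staircase();
translate([1156, 0, 0]) spool();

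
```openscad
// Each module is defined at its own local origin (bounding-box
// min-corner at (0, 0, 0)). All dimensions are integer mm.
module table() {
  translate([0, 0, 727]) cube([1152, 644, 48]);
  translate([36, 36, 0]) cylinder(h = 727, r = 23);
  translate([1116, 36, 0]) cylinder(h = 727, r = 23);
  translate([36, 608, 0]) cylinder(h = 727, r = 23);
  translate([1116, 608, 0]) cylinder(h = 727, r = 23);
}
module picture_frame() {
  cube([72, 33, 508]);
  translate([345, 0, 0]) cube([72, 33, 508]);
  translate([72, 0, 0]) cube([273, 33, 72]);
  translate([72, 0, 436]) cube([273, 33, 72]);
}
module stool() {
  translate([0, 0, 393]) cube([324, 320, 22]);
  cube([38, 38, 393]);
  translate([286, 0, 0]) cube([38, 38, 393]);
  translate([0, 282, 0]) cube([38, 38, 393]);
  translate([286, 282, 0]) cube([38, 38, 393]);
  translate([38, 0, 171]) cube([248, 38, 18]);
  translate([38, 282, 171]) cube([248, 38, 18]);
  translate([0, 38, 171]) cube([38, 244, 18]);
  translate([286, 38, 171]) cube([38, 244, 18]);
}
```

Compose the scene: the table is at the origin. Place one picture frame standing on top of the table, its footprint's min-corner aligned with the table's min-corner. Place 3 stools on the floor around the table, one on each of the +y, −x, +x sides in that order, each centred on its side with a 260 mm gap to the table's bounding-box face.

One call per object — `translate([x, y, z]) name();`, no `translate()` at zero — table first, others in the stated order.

table();
translate([0, 0, 775]) picture_frame();
translate([414, 904, 0]) stool();
translate([-584, 162, 0]) stool();
translate([1412, 162, 0]) stool();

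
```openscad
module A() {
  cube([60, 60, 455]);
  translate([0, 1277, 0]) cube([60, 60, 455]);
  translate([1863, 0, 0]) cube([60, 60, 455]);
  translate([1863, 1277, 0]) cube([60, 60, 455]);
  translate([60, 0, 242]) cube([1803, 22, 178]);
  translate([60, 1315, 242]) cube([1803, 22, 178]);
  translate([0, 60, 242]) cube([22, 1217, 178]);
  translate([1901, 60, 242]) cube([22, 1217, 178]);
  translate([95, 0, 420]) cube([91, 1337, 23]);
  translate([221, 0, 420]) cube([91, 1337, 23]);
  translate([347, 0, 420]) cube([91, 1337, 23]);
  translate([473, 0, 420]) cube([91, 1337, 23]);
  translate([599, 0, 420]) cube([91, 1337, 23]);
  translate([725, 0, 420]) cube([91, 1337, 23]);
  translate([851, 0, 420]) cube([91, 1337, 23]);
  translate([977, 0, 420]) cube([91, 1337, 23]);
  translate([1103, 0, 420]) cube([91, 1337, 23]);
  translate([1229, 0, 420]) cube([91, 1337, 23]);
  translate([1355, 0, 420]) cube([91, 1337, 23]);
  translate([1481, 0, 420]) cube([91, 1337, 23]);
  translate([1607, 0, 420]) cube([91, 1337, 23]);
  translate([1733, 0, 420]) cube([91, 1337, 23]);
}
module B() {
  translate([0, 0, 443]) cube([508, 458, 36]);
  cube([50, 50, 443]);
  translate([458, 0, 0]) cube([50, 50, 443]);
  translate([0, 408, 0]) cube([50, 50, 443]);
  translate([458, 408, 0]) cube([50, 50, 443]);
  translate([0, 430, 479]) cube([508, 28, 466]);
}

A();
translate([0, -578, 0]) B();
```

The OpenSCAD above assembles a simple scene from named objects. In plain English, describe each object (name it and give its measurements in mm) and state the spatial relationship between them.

A is a bed frame 1923 mm long (x) by 1337 mm wide (y). Four 60×60 mm corner posts, 455 mm tall, at the corners of the footprint. Four rails of 22 mm thickness and 178 mm height run between adjacent posts with their undersides at z = 242 mm, their outer faces flush with the outside of the frame (the two x-running rails run between the posts' inner faces; the two y-running rails run between the posts' inner faces). 14 slats, each 91 mm wide (x) and 23 mm thick, lie across the top of the two x-running rails, running the full 1337 mm width of the frame in y; the slats are evenly spaced along x between the inner faces of the end posts with equal gaps (rounded down to the nearest mm) at the −x end and between each pair — any rounding remainder accumulates at the +x end.

B is a chair. The seat is a 508×458×36 mm slab with its top at z = 479 mm, on four 50×50 mm corner legs (flush with the seat edges, standing on z = 0). A flat backrest 28 mm thick, 466 mm tall, spans the full seat width and rises from the seat top along its +y edge, rear face flush with the rear of the seat.

The chair is on the floor beside the bed frame on its −y side.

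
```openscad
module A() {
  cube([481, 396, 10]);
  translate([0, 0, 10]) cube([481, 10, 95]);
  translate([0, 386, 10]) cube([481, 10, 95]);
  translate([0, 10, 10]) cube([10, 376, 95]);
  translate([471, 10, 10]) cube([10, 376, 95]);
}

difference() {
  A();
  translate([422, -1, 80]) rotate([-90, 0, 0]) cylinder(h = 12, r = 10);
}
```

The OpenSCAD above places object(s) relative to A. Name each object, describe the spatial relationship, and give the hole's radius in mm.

The subtracted cylinder has r = 10 mm.

A is an open box. The open box has a circular hole through its front wall. The hole's radius is 10 mm.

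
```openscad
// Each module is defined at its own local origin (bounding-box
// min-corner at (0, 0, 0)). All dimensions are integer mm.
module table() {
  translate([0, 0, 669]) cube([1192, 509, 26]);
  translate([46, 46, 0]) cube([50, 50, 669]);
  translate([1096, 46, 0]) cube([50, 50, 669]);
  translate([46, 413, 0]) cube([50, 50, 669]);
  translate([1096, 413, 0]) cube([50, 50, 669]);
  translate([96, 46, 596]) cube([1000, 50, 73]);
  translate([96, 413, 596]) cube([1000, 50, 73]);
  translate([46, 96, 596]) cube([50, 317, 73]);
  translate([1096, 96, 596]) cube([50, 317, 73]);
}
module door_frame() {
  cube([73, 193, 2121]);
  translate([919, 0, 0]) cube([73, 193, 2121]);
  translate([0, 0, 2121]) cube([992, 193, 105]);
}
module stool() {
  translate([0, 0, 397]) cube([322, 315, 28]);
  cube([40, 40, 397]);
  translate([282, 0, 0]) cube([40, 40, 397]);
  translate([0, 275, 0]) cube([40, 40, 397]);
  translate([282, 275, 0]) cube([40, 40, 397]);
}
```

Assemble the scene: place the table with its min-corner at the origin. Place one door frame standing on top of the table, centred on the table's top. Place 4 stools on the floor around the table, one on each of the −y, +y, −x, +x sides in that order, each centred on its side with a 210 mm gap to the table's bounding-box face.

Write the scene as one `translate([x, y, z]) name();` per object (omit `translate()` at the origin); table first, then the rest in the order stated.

table();
translate([100, 158, 695]) door_frame();
translate([435, -525, 0]) stool();
translate([435, 719, 0]) stool();
translate([-532, 97, 0]) stool();
translate([1402, 97, 0]) stool();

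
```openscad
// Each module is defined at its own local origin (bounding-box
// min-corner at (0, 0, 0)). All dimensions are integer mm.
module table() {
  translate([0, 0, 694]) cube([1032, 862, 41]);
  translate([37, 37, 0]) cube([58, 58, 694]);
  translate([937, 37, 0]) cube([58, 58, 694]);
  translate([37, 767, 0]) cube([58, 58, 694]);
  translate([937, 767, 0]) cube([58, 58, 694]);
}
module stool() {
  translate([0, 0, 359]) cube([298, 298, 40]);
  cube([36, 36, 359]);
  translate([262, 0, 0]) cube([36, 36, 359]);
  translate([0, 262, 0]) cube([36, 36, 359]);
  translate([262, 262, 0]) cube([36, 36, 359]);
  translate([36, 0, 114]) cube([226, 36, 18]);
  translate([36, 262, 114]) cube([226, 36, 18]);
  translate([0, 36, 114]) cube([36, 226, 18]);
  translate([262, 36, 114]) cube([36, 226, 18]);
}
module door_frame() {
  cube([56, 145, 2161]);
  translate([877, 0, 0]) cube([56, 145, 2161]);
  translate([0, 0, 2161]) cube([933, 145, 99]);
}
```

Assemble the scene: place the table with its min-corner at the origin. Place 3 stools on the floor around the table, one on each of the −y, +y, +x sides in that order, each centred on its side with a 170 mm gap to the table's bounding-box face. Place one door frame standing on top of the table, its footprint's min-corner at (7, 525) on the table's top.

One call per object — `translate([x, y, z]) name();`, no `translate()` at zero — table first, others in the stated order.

table();
translate([367, -468, 0]) stool();
translate([367, 1032, 0]) stool();
translate([1202, 282, 0]) stool();
translate([7, 525, 735]) door_frame();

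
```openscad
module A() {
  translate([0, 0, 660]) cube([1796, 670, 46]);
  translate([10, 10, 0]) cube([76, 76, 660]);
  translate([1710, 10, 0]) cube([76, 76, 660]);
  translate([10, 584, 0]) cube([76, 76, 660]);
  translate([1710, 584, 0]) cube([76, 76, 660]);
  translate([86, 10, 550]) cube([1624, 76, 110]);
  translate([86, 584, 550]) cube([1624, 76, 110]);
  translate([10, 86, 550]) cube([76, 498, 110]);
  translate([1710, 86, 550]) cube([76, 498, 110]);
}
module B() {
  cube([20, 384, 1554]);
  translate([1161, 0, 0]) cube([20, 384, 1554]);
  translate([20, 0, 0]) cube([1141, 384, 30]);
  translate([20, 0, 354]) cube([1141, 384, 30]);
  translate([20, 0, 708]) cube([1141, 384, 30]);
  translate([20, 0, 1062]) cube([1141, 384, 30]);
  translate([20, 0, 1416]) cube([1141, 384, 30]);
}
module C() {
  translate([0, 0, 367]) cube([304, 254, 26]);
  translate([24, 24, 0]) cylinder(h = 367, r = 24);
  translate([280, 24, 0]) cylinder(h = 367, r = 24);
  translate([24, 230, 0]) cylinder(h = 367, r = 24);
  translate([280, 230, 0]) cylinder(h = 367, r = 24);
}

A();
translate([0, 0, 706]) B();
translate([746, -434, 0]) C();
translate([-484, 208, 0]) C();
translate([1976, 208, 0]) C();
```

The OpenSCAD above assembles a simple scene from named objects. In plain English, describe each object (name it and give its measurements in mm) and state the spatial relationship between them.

A is a table with a 1796×670 mm rectangular top, 46 mm thick, top surface at z = 706 mm, supported by four 76×76 mm square legs, each inset 10 mm from the nearest pair of top edges, running from the floor. Four apron rails, 76 mm thick and 110 mm tall, run between adjacent legs with their top edges flush with the underside of the top and their outer faces flush with the legs' outer faces.

B is a bookshelf 1181 mm wide overall, 384 mm deep and 1554 mm tall. The two sides are 20 mm thick vertical panels. 5 horizontal shelves of 30 mm thickness span between the inner faces of the sides; the lowest shelf sits on the floor and shelves are stacked with a clear vertical gap of 324 mm between each pair.

C is a four-legged stool. The seat is a 304×254×26 mm slab whose top surface is at z = 393 mm; four round legs, each 48 mm in diameter, run from the floor (z = 0) to the underside of the seat, each leg's axis is inset half a diameter from the nearest pair of seat edges (so the leg's bounding box is flush with the corner).

The bookshelf is on top of the table. Three stools sit around the table at the −y, −x, +x sides.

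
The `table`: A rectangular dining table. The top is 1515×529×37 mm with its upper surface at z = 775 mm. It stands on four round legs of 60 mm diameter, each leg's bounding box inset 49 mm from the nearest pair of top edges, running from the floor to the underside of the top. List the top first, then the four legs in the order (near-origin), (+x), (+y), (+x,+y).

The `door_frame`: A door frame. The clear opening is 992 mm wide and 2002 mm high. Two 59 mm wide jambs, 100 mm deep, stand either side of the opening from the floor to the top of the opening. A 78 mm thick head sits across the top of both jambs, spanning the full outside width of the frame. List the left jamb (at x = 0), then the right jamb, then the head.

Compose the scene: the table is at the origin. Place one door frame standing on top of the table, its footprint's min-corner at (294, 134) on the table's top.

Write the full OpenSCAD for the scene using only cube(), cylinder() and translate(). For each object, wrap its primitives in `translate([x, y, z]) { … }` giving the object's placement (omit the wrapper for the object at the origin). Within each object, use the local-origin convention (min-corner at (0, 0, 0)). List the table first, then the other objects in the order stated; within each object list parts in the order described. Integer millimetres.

translate([0, 0, 738]) cube([1515, 529, 37]);
translate([79, 79, 0]) cylinder(h = 738, r = 30);
translate([1436, 79, 0]) cylinder(h = 738, r = 30);
translate([79, 450, 0]) cylinder(h = 738, r = 30);
translate([1436, 450, 0]) cylinder(h = 738, r = 30);
translate([294, 134, 775]) {
  cube([59, 100, 2002]);
  translate([1051, 0, 0]) cube([59, 100, 2002]);
  translate([0, 0, 2002]) cube([1110, 100, 78]);
}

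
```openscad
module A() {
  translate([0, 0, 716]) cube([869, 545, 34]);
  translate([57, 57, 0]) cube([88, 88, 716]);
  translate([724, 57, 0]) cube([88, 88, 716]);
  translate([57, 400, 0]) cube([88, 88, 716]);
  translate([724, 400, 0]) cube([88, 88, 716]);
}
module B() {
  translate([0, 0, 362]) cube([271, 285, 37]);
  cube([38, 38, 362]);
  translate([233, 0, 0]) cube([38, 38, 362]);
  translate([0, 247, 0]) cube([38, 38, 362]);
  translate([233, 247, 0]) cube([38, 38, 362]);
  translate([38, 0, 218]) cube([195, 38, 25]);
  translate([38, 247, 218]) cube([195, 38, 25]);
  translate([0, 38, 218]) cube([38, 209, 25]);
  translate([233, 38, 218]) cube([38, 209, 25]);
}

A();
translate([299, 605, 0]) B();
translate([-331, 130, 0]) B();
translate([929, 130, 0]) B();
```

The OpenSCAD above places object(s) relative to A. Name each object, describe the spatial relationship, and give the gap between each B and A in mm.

A is a table. B is a stool. Three stools sit around the table at the +y, −x, +x sides. The gap between each stool and the table is 60 mm.

Each stool's nearest face is 60 mm from the table's bounding box.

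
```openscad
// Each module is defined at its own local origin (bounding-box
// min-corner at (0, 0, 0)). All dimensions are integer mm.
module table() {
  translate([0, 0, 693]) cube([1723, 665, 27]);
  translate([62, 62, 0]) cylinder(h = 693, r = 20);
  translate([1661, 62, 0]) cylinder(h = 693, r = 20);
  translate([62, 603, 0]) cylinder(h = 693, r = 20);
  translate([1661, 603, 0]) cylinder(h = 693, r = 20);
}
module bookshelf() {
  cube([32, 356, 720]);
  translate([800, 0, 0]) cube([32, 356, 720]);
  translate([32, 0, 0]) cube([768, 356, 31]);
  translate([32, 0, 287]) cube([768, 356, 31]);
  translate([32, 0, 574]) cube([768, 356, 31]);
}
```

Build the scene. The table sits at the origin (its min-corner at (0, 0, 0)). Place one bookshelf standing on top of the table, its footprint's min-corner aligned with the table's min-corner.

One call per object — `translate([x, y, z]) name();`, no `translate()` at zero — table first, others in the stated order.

table();
translate([0, 0, 720]) bookshelf();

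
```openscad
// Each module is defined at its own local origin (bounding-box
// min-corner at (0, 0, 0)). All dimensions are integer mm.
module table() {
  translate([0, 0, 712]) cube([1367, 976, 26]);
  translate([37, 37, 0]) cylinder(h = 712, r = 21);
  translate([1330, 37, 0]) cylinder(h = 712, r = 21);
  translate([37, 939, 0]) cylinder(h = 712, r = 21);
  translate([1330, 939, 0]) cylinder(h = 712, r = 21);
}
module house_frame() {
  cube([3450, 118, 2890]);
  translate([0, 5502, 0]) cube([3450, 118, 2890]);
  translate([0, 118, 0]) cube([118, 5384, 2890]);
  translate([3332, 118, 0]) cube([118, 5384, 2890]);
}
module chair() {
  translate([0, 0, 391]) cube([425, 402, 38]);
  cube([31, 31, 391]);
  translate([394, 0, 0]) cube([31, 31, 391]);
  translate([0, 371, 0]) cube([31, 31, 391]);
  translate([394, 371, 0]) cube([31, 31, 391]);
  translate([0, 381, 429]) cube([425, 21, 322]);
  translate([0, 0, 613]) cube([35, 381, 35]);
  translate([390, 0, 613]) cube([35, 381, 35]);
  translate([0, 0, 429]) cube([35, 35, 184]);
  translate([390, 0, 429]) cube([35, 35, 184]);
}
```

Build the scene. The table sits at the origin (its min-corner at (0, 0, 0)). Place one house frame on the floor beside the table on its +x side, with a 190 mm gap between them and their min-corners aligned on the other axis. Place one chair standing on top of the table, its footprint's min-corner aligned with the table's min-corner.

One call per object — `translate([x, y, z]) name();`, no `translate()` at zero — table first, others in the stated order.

table();
translate([1557, 0, 0]) house_frame();
translate([0, 0, 738]) chair();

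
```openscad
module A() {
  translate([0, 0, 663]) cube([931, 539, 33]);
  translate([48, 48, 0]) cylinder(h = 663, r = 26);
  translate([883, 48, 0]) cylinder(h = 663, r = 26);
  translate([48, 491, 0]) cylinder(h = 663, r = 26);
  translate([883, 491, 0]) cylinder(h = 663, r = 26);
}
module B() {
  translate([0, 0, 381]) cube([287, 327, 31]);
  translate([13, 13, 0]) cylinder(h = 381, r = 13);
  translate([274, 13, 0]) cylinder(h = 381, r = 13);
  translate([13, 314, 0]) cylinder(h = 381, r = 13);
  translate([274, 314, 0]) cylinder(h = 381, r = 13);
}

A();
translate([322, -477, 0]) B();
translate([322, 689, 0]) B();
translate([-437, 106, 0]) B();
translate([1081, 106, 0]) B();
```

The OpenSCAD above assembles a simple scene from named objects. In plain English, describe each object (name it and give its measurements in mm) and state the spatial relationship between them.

A is a table with a 931×539 mm rectangular top, 33 mm thick, top surface at z = 696 mm, supported by four round legs of 52 mm diameter, each leg's bounding box inset 22 mm from the nearest pair of top edges, running from the floor.

B is a four-legged stool. The seat is 287×327 mm, 31 mm thick, top at z = 412 mm. It stands on four round legs, each 26 mm in diameter, from z = 0 to the seat underside, each leg's axis is inset half a diameter from the nearest pair of seat edges (so the leg's bounding box is flush with the corner).

Four stools sit around the table at the −y, +y, −x, +x sides.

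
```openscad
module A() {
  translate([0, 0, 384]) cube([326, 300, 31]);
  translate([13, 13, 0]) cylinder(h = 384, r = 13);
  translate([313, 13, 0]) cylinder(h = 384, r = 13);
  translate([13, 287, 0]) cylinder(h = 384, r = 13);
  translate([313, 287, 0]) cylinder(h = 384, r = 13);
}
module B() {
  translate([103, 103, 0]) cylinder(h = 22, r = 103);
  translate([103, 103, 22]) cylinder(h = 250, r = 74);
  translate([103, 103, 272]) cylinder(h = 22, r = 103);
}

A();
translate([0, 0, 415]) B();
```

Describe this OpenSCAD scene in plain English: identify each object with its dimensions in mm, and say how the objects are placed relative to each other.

A is a four-legged stool. The seat is 326×300 mm, 31 mm thick, top at z = 415 mm. It stands on four round legs, each 26 mm in diameter, from z = 0 to the seat underside, each leg's axis is inset half a diameter from the nearest pair of seat edges (so the leg's bounding box is flush with the corner).

B is a spool: two coaxial disc flanges of radius 103 mm and thickness 22 mm, joined by a core cylinder of radius 74 mm and height 250 mm. The lower flange rests on z = 0 and the three cylinders share a vertical axis.

The spool is on top of the stool.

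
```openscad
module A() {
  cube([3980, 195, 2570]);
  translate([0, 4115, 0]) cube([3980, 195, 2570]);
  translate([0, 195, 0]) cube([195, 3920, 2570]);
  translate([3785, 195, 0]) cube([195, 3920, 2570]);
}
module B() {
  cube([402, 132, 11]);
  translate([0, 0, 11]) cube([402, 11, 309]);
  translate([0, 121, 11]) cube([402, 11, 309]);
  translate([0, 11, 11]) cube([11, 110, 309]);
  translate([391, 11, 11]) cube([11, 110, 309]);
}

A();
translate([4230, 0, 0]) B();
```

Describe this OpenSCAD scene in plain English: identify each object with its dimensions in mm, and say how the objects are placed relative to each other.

A is the wall frame of a small rectangular building: four walls, each 2570 mm tall and 195 mm thick, enclosing a footprint 3980 mm (x) by 4310 mm (y) outside-to-outside, with no floor or roof. The front and back walls (the −y and +y sides) span the full width; the two side walls fit between them.

B is an open storage box with external size 402×132×320 mm and wall thickness 11 mm (the base is also 11 mm thick). The base covers the whole footprint; the four walls stand on the base, with the y-facing walls full-width and the x-facing walls fitting between their inner faces.

The open box is on the floor beside the house frame on its +x side.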